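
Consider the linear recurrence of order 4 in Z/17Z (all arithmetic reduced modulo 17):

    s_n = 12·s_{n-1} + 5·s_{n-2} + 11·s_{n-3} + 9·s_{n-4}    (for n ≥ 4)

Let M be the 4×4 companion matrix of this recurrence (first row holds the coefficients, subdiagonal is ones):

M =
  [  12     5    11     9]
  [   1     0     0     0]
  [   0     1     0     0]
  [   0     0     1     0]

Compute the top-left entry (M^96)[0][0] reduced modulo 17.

(M^96)[0][0] is the top entry after applying M 96 times to the unit state (1, 0, 0, 0). Equivalently it is h_{99} for the auxiliary sequence (h_n) obeying the same recurrence with h_3 = 1 and h_i = 0 for 0 ≤ i < 3:
h_4 = 12·1 + 5·0 + 11·0 + 9·0 = 12
h_5 = 12·12 + 5·1 + 11·0 + 9·0 = 13
h_6 = 12·13 + 5·12 + 11·1 + 9·0 = 6
h_7 = 12·6 + 5·13 + 11·12 + 9·1 = 6
h_8 = 12·6 + 5·6 + 11·13 + 9·12 = 13
h_9 = 12·13 + 5·6 + 11·6 + 9·13 = 12
h_10 = 12·12 + 5·13 + 11·6 + 9·6 = 6
h_11 = 12·6 + 5·12 + 11·13 + 9·6 = 6
h_12 = 12·6 + 5·6 + 11·12 + 9·13 = 11
h_13 = 12·11 + 5·6 + 11·6 + 9·12 = 13
h_14 = 12·13 + 5·11 + 11·6 + 9·6 = 8
h_15 = 12·8 + 5·13 + 11·11 + 9·6 = 13
h_16 = 12·13 + 5·8 + 11·13 + 9·11 = 13
h_17 = 12·13 + 5·13 + 11·8 + 9·13 = 1
h_18 = 12·1 + 5·13 + 11·13 + 9·8 = 3
h_19 = 12·3 + 5·1 + 11·13 + 9·13 = 12
h_20 = 12·12 + 5·3 + 11·1 + 9·13 = 15
h_21 = 12·15 + 5·12 + 11·3 + 9·1 = 10
h_22 = 12·10 + 5·15 + 11·12 + 9·3 = 14
h_23 = 12·14 + 5·10 + 11·15 + 9·12 = 15
h_24 = 12·15 + 5·14 + 11·10 + 9·15 = 2
h_25 = 12·2 + 5·15 + 11·14 + 9·10 = 3
h_26 = 12·3 + 5·2 + 11·15 + 9·14 = 14
h_27 = 12·14 + 5·3 + 11·2 + 9·15 = 0
h_28 = 12·0 + 5·14 + 11·3 + 9·2 = 2
h_29 = 12·2 + 5·0 + 11·14 + 9·3 = 1
h_30 = 12·1 + 5·2 + 11·0 + 9·14 = 12
h_31 = 12·12 + 5·1 + 11·2 + 9·0 = 1
h_32 = 12·1 + 5·12 + 11·1 + 9·2 = 16
h_33 = 12·16 + 5·1 + 11·12 + 9·1 = 15
h_34 = 12·15 + 5·16 + 11·1 + 9·12 = 5
h_35 = 12·5 + 5·15 + 11·16 + 9·1 = 14
h_36 = 12·14 + 5·5 + 11·15 + 9·16 = 9
h_37 = 12·9 + 5·14 + 11·5 + 9·15 = 11
h_38 = 12·11 + 5·9 + 11·14 + 9·5 = 2
h_39 = 12·2 + 5·11 + 11·9 + 9·14 = 15
h_40 = 12·15 + 5·2 + 11·11 + 9·9 = 1
h_41 = 12·1 + 5·15 + 11·2 + 9·11 = 4
h_42 = 12·4 + 5·1 + 11·15 + 9·2 = 15
h_43 = 12·15 + 5·4 + 11·1 + 9·15 = 6
h_44 = 12·6 + 5·15 + 11·4 + 9·1 = 13
h_45 = 12·13 + 5·6 + 11·15 + 9·4 = 13
h_46 = 12·13 + 5·13 + 11·6 + 9·15 = 14
h_47 = 12·14 + 5·13 + 11·13 + 9·6 = 5
h_48 = 12·5 + 5·14 + 11·13 + 9·13 = 16
h_49 = 12·16 + 5·5 + 11·14 + 9·13 = 12
h_50 = 12·12 + 5·16 + 11·5 + 9·14 = 14
h_51 = 12·14 + 5·12 + 11·16 + 9·5 = 7
h_52 = 12·7 + 5·14 + 11·12 + 9·16 = 5
h_53 = 12·5 + 5·7 + 11·14 + 9·12 = 0
h_54 = 12·0 + 5·5 + 11·7 + 9·14 = 7
h_55 = 12·7 + 5·0 + 11·5 + 9·7 = 15
h_56 = 12·15 + 5·7 + 11·0 + 9·5 = 5
h_57 = 12·5 + 5·15 + 11·7 + 9·0 = 8
h_58 = 12·8 + 5·5 + 11·15 + 9·7 = 9
h_59 = 12·9 + 5·8 + 11·5 + 9·15 = 15
h_60 = 12·15 + 5·9 + 11·8 + 9·5 = 1
h_61 = 12·1 + 5·15 + 11·9 + 9·8 = 3
h_62 = 12·3 + 5·1 + 11·15 + 9·9 = 15
h_63 = 12·15 + 5·3 + 11·1 + 9·15 = 1
h_64 = 12·1 + 5·15 + 11·3 + 9·1 = 10
h_65 = 12·10 + 5·1 + 11·15 + 9·3 = 11
h_66 = 12·11 + 5·10 + 11·1 + 9·15 = 5
h_67 = 12·5 + 5·11 + 11·10 + 9·1 = 13
h_68 = 12·13 + 5·5 + 11·11 + 9·10 = 1
h_69 = 12·1 + 5·13 + 11·5 + 9·11 = 10
h_70 = 12·10 + 5·1 + 11·13 + 9·5 = 7
h_71 = 12·7 + 5·10 + 11·1 + 9·13 = 7
h_72 = 12·7 + 5·7 + 11·10 + 9·1 = 0
h_73 = 12·0 + 5·7 + 11·7 + 9·10 = 15
h_74 = 12·15 + 5·0 + 11·7 + 9·7 = 14
h_75 = 12·14 + 5·15 + 11·0 + 9·7 = 0
h_76 = 12·0 + 5·14 + 11·15 + 9·0 = 14
h_77 = 12·14 + 5·0 + 11·14 + 9·15 = 15
h_78 = 12·15 + 5·14 + 11·0 + 9·14 = 2
h_79 = 12·2 + 5·15 + 11·14 + 9·0 = 15
h_80 = 12·15 + 5·2 + 11·15 + 9·14 = 5
h_81 = 12·5 + 5·15 + 11·2 + 9·15 = 3
h_82 = 12·3 + 5·5 + 11·15 + 9·2 = 6
h_83 = 12·6 + 5·3 + 11·5 + 9·15 = 5
h_84 = 12·5 + 5·6 + 11·3 + 9·5 = 15
h_85 = 12·15 + 5·5 + 11·6 + 9·3 = 9
h_86 = 12·9 + 5·15 + 11·5 + 9·6 = 3
h_87 = 12·3 + 5·9 + 11·15 + 9·5 = 2
h_88 = 12·2 + 5·3 + 11·9 + 9·15 = 1
h_89 = 12·1 + 5·2 + 11·3 + 9·9 = 0
h_90 = 12·0 + 5·1 + 11·2 + 9·3 = 3
h_91 = 12·3 + 5·0 + 11·1 + 9·2 = 14
h_92 = 12·14 + 5·3 + 11·0 + 9·1 = 5
h_93 = 12·5 + 5·14 + 11·3 + 9·0 = 10
h_94 = 12·10 + 5·5 + 11·14 + 9·3 = 3
h_95 = 12·3 + 5·10 + 11·5 + 9·14 = 12
h_96 = 12·12 + 5·3 + 11·10 + 9·5 = 8
h_97 = 12·8 + 5·12 + 11·3 + 9·10 = 7
h_98 = 12·7 + 5·8 + 11·12 + 9·3 = 11
h_99 = 12·11 + 5·7 + 11·8 + 9·12 = 6

6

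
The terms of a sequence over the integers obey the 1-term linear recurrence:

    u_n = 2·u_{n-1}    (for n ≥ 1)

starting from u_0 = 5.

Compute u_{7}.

u_1 = 2·5 = 10
u_2 = 2·10 = 20
u_3 = 2·20 = 40
u_4 = 2·40 = 80
u_5 = 2·80 = 160
u_6 = 2·160 = 320
u_7 = 2·320 = 640

640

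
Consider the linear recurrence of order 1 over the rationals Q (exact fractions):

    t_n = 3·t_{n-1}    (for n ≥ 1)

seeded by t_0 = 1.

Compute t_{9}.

19683

t_1 = 3·1 = 3
t_2 = 3·3 = 9
t_3 = 3·9 = 27
t_4 = 3·27 = 81
t_5 = 3·81 = 243
t_6 = 3·243 = 729
t_7 = 3·729 = 2187
t_8 = 3·2187 = 6561
t_9 = 3·6561 = 19683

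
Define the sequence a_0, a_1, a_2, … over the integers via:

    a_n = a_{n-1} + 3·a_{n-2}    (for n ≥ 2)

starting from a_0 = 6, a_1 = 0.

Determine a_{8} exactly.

1746

a_2 = 1·0 + 3·6 = 18
a_3 = 1·18 + 3·0 = 18
a_4 = 1·18 + 3·18 = 72
a_5 = 1·72 + 3·18 = 126
a_6 = 1·126 + 3·72 = 342
a_7 = 1·342 + 3·126 = 720
a_8 = 1·720 + 3·342 = 1746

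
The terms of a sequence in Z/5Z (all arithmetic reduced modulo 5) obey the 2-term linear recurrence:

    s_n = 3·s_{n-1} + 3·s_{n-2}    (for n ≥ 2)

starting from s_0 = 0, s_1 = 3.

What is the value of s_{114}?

4

s_2 = 3·3 + 3·0 = 4
s_3 = 3·4 + 3·3 = 1
s_4 = 3·1 + 3·4 = 0
s_5 = 3·0 + 3·1 = 3
(s_4, s_5) = (0, 3) = (s_0, s_1), so the sequence has period 4.
114 ≡ 2 (mod 4), hence s_114 = s_2 = 4.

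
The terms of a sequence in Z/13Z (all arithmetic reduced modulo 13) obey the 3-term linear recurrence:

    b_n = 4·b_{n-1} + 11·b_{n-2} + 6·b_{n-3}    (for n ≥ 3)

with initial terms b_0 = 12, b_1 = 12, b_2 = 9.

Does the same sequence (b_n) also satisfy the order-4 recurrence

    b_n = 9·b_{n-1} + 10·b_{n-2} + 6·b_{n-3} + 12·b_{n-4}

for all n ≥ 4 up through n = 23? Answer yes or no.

no

Terms b_0..b_23: 12, 12, 9, 6, 0, 3, 9, 4, 3, 6, 3, 5, 11, 0, 8, 7, 12, 4, 8, 5, 2, 7, 2, 6
n=4: candidate gives 9, actual b_4 = 0 ✗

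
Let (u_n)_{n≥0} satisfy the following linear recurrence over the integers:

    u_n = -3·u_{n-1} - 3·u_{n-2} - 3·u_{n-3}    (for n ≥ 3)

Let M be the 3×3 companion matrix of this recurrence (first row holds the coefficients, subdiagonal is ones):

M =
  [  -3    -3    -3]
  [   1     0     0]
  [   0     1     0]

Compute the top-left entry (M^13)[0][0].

-43011

(M^13)[0][0] is the top entry after applying M 13 times to the unit state (1, 0, 0). Equivalently it is h_{15} for the auxiliary sequence (h_n) obeying the same recurrence with h_2 = 1 and h_i = 0 for 0 ≤ i < 2:
h_3 = -3·1 + -3·0 + -3·0 = -3
h_4 = -3·-3 + -3·1 + -3·0 = 6
h_5 = -3·6 + -3·-3 + -3·1 = -12
h_6 = -3·-12 + -3·6 + -3·-3 = 27
h_7 = -3·27 + -3·-12 + -3·6 = -63
h_8 = -3·-63 + -3·27 + -3·-12 = 144
h_9 = -3·144 + -3·-63 + -3·27 = -324
h_10 = -3·-324 + -3·144 + -3·-63 = 729
h_11 = -3·729 + -3·-324 + -3·144 = -1647
h_12 = -3·-1647 + -3·729 + -3·-324 = 3726
h_13 = -3·3726 + -3·-1647 + -3·729 = -8424
h_14 = -3·-8424 + -3·3726 + -3·-1647 = 19035
h_15 = -3·19035 + -3·-8424 + -3·3726 = -43011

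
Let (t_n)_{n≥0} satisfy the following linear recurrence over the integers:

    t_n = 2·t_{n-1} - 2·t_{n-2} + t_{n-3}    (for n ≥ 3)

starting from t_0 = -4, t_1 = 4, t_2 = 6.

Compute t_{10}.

-8

t_3 = 2·6 + -2·4 + 1·-4 = 0
t_4 = 2·0 + -2·6 + 1·4 = -8
t_5 = 2·-8 + -2·0 + 1·6 = -10
t_6 = 2·-10 + -2·-8 + 1·0 = -4
t_7 = 2·-4 + -2·-10 + 1·-8 = 4
t_8 = 2·4 + -2·-4 + 1·-10 = 6
t_9 = 2·6 + -2·4 + 1·-4 = 0
t_10 = 2·0 + -2·6 + 1·4 = -8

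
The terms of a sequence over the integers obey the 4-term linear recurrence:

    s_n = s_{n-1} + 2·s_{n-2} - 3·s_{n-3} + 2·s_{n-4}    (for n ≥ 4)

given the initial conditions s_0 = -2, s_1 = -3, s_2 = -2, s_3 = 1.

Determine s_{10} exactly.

s_4 = 1·1 + 2·-2 + -3·-3 + 2·-2 = 2
s_5 = 1·2 + 2·1 + -3·-2 + 2·-3 = 4
s_6 = 1·4 + 2·2 + -3·1 + 2·-2 = 1
s_7 = 1·1 + 2·4 + -3·2 + 2·1 = 5
s_8 = 1·5 + 2·1 + -3·4 + 2·2 = -1
s_9 = 1·-1 + 2·5 + -3·1 + 2·4 = 14
s_10 = 1·14 + 2·-1 + -3·5 + 2·1 = -1

-1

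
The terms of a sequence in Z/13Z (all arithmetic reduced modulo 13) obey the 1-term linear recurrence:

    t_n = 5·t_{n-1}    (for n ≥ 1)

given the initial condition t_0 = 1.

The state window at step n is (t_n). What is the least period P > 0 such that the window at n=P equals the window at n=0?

4

n=0: window = (1)
n=1: window = (5)
n=2: window = (12)
n=3: window = (8)
n=4: window = (1)
window at n=4 equals window at n=0 → period = 4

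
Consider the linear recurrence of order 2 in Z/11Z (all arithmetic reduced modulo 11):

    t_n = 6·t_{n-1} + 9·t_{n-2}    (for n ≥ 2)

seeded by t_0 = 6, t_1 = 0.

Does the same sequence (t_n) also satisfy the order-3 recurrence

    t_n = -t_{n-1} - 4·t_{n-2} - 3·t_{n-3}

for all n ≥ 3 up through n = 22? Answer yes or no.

yes

Terms t_0..t_22: 6, 0, 10, 5, 10, 6, 5, 7, 10, 2, 3, 3, 1, 0, 9, 10, 9, 1, 10, 3, 9, 4, 6
n=3: candidate gives 5, actual t_3 = 5 ✓
n=4: candidate gives 10, actual t_4 = 10 ✓
n=5: candidate gives 6, actual t_5 = 6 ✓
n=6: candidate gives 5, actual t_6 = 5 ✓
n=7: candidate gives 7, actual t_7 = 7 ✓
n=8: candidate gives 10, actual t_8 = 10 ✓
n=9: candidate gives 2, actual t_9 = 2 ✓
n=10: candidate gives 3, actual t_10 = 3 ✓
n=11: candidate gives 3, actual t_11 = 3 ✓
n=12: candidate gives 1, actual t_12 = 1 ✓
n=13: candidate gives 0, actual t_13 = 0 ✓
n=14: candidate gives 9, actual t_14 = 9 ✓
n=15: candidate gives 10, actual t_15 = 10 ✓
n=16: candidate gives 9, actual t_16 = 9 ✓
n=17: candidate gives 1, actual t_17 = 1 ✓
n=18: candidate gives 10, actual t_18 = 10 ✓
n=19: candidate gives 3, actual t_19 = 3 ✓
n=20: candidate gives 9, actual t_20 = 9 ✓
n=21: candidate gives 4, actual t_21 = 4 ✓
n=22: candidate gives 6, actual t_22 = 6 ✓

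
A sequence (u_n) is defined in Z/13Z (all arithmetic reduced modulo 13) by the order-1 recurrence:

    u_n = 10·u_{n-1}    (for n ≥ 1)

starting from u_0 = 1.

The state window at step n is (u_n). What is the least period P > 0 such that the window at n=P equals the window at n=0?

n=0: window = (1)
n=1: window = (10)
n=2: window = (9)
n=3: window = (12)
n=4: window = (3)
n=5: window = (4)
n=6: window = (1)
window at n=6 equals window at n=0 → period = 6

6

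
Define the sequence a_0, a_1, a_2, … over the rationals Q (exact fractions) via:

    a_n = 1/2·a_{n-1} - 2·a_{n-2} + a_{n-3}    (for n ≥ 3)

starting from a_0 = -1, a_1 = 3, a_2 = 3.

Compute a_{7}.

a_3 = 1/2·3 + -2·3 + 1·-1 = -11/2
a_4 = 1/2·-11/2 + -2·3 + 1·3 = -23/4
a_5 = 1/2·-23/4 + -2·-11/2 + 1·3 = 89/8
a_6 = 1/2·89/8 + -2·-23/4 + 1·-11/2 = 185/16
a_7 = 1/2·185/16 + -2·89/8 + 1·-23/4 = -711/32

-711/32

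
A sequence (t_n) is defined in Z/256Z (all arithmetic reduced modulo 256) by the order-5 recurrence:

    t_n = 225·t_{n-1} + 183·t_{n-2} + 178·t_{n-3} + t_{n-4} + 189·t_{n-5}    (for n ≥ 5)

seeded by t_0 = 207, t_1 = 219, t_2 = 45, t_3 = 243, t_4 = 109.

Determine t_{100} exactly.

171

t_5 = 225·109 + 183·243 + 178·45 + 1·219 + 189·207 = 122
t_6 = 225·122 + 183·109 + 178·243 + 1·45 + 189·219 = 247
t_7 = 225·247 + 183·122 + 178·109 + 1·243 + 189·45 = 67
t_8 = 225·67 + 183·247 + 178·122 + 1·109 + 189·243 = 28
t_9 = 225·28 + 183·67 + 178·247 + 1·122 + 189·109 = 50
t_10 = 225·50 + 183·28 + 178·67 + 1·247 + 189·122 = 149
Continuing the recurrence:
  t_11 = 201;  t_12 = 131;  t_13 = 74;  t_14 = 240;  t_15 = 182;  t_16 = 226
  t_17 = 157;  t_18 = 169;  t_19 = 206;  t_20 = 71;  t_21 = 162;  t_22 = 241
  t_23 = 144;  t_24 = 216;  t_25 = 103;  t_26 = 154;  t_27 = 168;  t_28 = 132
  t_29 = 15;  t_30 = 0;  t_31 = 219;  t_32 = 117;  t_33 = 229;  t_34 = 65
  t_35 = 9;  t_36 = 190;  t_37 = 229;  t_38 = 171;  t_39 = 32;  t_40 = 250
  t_41 = 171;  t_42 = 253;  t_43 = 205;  t_44 = 136;  t_45 = 58;  t_46 = 248
  t_47 = 148;  t_48 = 145;  t_49 = 79;  t_50 = 200;  t_51 = 191;  t_52 = 154
  t_53 = 79;  t_54 = 110;  t_55 = 162;  t_56 = 143;  t_57 = 250;  t_58 = 88
  t_59 = 84;  t_60 = 185;  t_61 = 98;  t_62 = 179;  t_63 = 79;  t_64 = 69
  t_65 = 139;  t_66 = 121;  t_67 = 38;  t_68 = 35;  t_69 = 139;  t_70 = 180
  t_71 = 98;  t_72 = 165;  t_73 = 157;  t_74 = 103;  t_75 = 194;  t_76 = 76
  t_77 = 134;  t_78 = 78;  t_79 = 253;  t_80 = 209;  t_81 = 106;  t_82 = 183
  t_83 = 130;  t_84 = 97;  t_85 = 36;  t_86 = 88;  t_87 = 35;  t_88 = 14
  t_89 = 68;  t_90 = 8;  t_91 = 123;  t_92 = 0;  t_93 = 23;  t_94 = 249
  t_95 = 173;  t_96 = 217;  t_97 = 157;  t_98 = 90
t_99 = 225·90 + 183·157 + 178·217 + 1·173 + 189·249 = 185
t_100 = 225·185 + 183·90 + 178·157 + 1·217 + 189·173 = 171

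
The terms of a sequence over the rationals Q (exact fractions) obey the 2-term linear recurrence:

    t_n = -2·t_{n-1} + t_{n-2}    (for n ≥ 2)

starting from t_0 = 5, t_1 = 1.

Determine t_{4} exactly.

t_2 = -2·1 + 1·5 = 3
t_3 = -2·3 + 1·1 = -5
t_4 = -2·-5 + 1·3 = 13

13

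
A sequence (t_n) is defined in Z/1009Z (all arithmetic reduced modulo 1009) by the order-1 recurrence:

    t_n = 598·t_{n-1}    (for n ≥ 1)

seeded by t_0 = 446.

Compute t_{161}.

885

t_1 = 598·446 = 332
t_2 = 598·332 = 772
t_3 = 598·772 = 543
t_4 = 598·543 = 825
t_5 = 598·825 = 958
t_6 = 598·958 = 781
t_7 = 598·781 = 880
t_8 = 598·880 = 551
t_9 = 598·551 = 564
t_10 = 598·564 = 266
t_11 = 598·266 = 655
t_12 = 598·655 = 198
t_13 = 598·198 = 351
t_14 = 598·351 = 26
t_15 = 598·26 = 413
t_16 = 598·413 = 778
t_17 = 598·778 = 95
t_18 = 598·95 = 306
t_19 = 598·306 = 359
t_20 = 598·359 = 774
t_21 = 598·774 = 730
t_22 = 598·730 = 652
t_23 = 598·652 = 422
t_24 = 598·422 = 106
t_25 = 598·106 = 830
t_26 = 598·830 = 921
t_27 = 598·921 = 853
t_28 = 598·853 = 549
t_29 = 598·549 = 377
t_30 = 598·377 = 439
t_31 = 598·439 = 182
t_32 = 598·182 = 873
t_33 = 598·873 = 401
t_34 = 598·401 = 665
t_35 = 598·665 = 124
t_36 = 598·124 = 495
t_37 = 598·495 = 373
t_38 = 598·373 = 65
t_39 = 598·65 = 528
t_40 = 598·528 = 936
t_41 = 598·936 = 742
t_42 = 598·742 = 765
t_43 = 598·765 = 393
t_44 = 598·393 = 926
t_45 = 598·926 = 816
t_46 = 598·816 = 621
t_47 = 598·621 = 46
t_48 = 598·46 = 265
t_49 = 598·265 = 57
t_50 = 598·57 = 789
t_51 = 598·789 = 619
t_52 = 598·619 = 868
t_53 = 598·868 = 438
t_54 = 598·438 = 593
t_55 = 598·593 = 455
t_56 = 598·455 = 669
t_57 = 598·669 = 498
t_58 = 598·498 = 149
t_59 = 598·149 = 310
t_60 = 598·310 = 733
t_61 = 598·733 = 428
t_62 = 598·428 = 667
t_63 = 598·667 = 311
t_64 = 598·311 = 322
t_65 = 598·322 = 846
t_66 = 598·846 = 399
t_67 = 598·399 = 478
t_68 = 598·478 = 297
t_69 = 598·297 = 22
t_70 = 598·22 = 39
t_71 = 598·39 = 115
t_72 = 598·115 = 158
t_73 = 598·158 = 647
t_74 = 598·647 = 459
t_75 = 598·459 = 34
t_76 = 598·34 = 152
t_77 = 598·152 = 86
t_78 = 598·86 = 978
t_79 = 598·978 = 633
t_80 = 598·633 = 159
t_81 = 598·159 = 236
t_82 = 598·236 = 877
t_83 = 598·877 = 775
t_84 = 598·775 = 319
t_85 = 598·319 = 61
t_86 = 598·61 = 154
t_87 = 598·154 = 273
t_88 = 598·273 = 805
t_89 = 598·805 = 97
t_90 = 598·97 = 493
t_91 = 598·493 = 186
t_92 = 598·186 = 238
t_93 = 598·238 = 55
t_94 = 598·55 = 602
t_95 = 598·602 = 792
t_96 = 598·792 = 395
t_97 = 598·395 = 104
t_98 = 598·104 = 643
t_99 = 598·643 = 85
t_100 = 598·85 = 380
t_101 = 598·380 = 215
t_102 = 598·215 = 427
t_103 = 598·427 = 69
t_104 = 598·69 = 902
t_105 = 598·902 = 590
t_106 = 598·590 = 679
t_107 = 598·679 = 424
t_108 = 598·424 = 293
t_109 = 598·293 = 657
t_110 = 598·657 = 385
t_111 = 598·385 = 178
t_112 = 598·178 = 499
t_113 = 598·499 = 747
t_114 = 598·747 = 728
t_115 = 598·728 = 465
t_116 = 598·465 = 595
t_117 = 598·595 = 642
t_118 = 598·642 = 496
t_119 = 598·496 = 971
t_120 = 598·971 = 483
t_121 = 598·483 = 260
t_122 = 598·260 = 94
t_123 = 598·94 = 717
t_124 = 598·717 = 950
t_125 = 598·950 = 33
t_126 = 598·33 = 563
t_127 = 598·563 = 677
t_128 = 598·677 = 237
t_129 = 598·237 = 466
t_130 = 598·466 = 184
t_131 = 598·184 = 51
t_132 = 598·51 = 228
t_133 = 598·228 = 129
t_134 = 598·129 = 458
t_135 = 598·458 = 445
t_136 = 598·445 = 743
t_137 = 598·743 = 354
t_138 = 598·354 = 811
t_139 = 598·811 = 658
t_140 = 598·658 = 983
t_141 = 598·983 = 596
t_142 = 598·596 = 231
t_143 = 598·231 = 914
t_144 = 598·914 = 703
t_145 = 598·703 = 650
t_146 = 598·650 = 235
t_147 = 598·235 = 279
t_148 = 598·279 = 357
t_149 = 598·357 = 587
t_150 = 598·587 = 903
t_151 = 598·903 = 179
t_152 = 598·179 = 88
t_153 = 598·88 = 156
t_154 = 598·156 = 460
t_155 = 598·460 = 632
t_156 = 598·632 = 570
t_157 = 598·570 = 827
t_158 = 598·827 = 136
t_159 = 598·136 = 608
t_160 = 598·608 = 344
t_161 = 598·344 = 885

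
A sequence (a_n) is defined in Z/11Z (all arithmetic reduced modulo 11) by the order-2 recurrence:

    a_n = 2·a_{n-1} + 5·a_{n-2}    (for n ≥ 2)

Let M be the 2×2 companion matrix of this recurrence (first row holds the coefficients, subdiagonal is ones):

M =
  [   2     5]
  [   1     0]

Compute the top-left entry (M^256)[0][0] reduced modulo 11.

(M^256)[0][0] is the top entry after applying M 256 times to the unit state (1, 0). Equivalently it is h_{257} for the auxiliary sequence (h_n) obeying the same recurrence with h_1 = 1 and h_i = 0 for 0 ≤ i < 1:
h_2 = 2·1 + 5·0 = 2
h_3 = 2·2 + 5·1 = 9
h_4 = 2·9 + 5·2 = 6
h_5 = 2·6 + 5·9 = 2
h_6 = 2·2 + 5·6 = 1
h_7 = 2·1 + 5·2 = 1
h_8 = 2·1 + 5·1 = 7
h_9 = 2·7 + 5·1 = 8
h_10 = 2·8 + 5·7 = 7
h_11 = 2·7 + 5·8 = 10
h_12 = 2·10 + 5·7 = 0
h_13 = 2·0 + 5·10 = 6
h_14 = 2·6 + 5·0 = 1
h_15 = 2·1 + 5·6 = 10
h_16 = 2·10 + 5·1 = 3
h_17 = 2·3 + 5·10 = 1
h_18 = 2·1 + 5·3 = 6
h_19 = 2·6 + 5·1 = 6
h_20 = 2·6 + 5·6 = 9
h_21 = 2·9 + 5·6 = 4
h_22 = 2·4 + 5·9 = 9
h_23 = 2·9 + 5·4 = 5
h_24 = 2·5 + 5·9 = 0
h_25 = 2·0 + 5·5 = 3
h_26 = 2·3 + 5·0 = 6
h_27 = 2·6 + 5·3 = 5
h_28 = 2·5 + 5·6 = 7
h_29 = 2·7 + 5·5 = 6
h_30 = 2·6 + 5·7 = 3
h_31 = 2·3 + 5·6 = 3
h_32 = 2·3 + 5·3 = 10
h_33 = 2·10 + 5·3 = 2
h_34 = 2·2 + 5·10 = 10
h_35 = 2·10 + 5·2 = 8
h_36 = 2·8 + 5·10 = 0
h_37 = 2·0 + 5·8 = 7
h_38 = 2·7 + 5·0 = 3
h_39 = 2·3 + 5·7 = 8
h_40 = 2·8 + 5·3 = 9
h_41 = 2·9 + 5·8 = 3
h_42 = 2·3 + 5·9 = 7
h_43 = 2·7 + 5·3 = 7
h_44 = 2·7 + 5·7 = 5
h_45 = 2·5 + 5·7 = 1
h_46 = 2·1 + 5·5 = 5
h_47 = 2·5 + 5·1 = 4
h_48 = 2·4 + 5·5 = 0
h_49 = 2·0 + 5·4 = 9
h_50 = 2·9 + 5·0 = 7
h_51 = 2·7 + 5·9 = 4
h_52 = 2·4 + 5·7 = 10
h_53 = 2·10 + 5·4 = 7
h_54 = 2·7 + 5·10 = 9
h_55 = 2·9 + 5·7 = 9
h_56 = 2·9 + 5·9 = 8
h_57 = 2·8 + 5·9 = 6
h_58 = 2·6 + 5·8 = 8
h_59 = 2·8 + 5·6 = 2
h_60 = 2·2 + 5·8 = 0
h_61 = 2·0 + 5·2 = 10
h_62 = 2·10 + 5·0 = 9
h_63 = 2·9 + 5·10 = 2
h_64 = 2·2 + 5·9 = 5
h_65 = 2·5 + 5·2 = 9
h_66 = 2·9 + 5·5 = 10
h_67 = 2·10 + 5·9 = 10
h_68 = 2·10 + 5·10 = 4
h_69 = 2·4 + 5·10 = 3
h_70 = 2·3 + 5·4 = 4
h_71 = 2·4 + 5·3 = 1
h_72 = 2·1 + 5·4 = 0
h_73 = 2·0 + 5·1 = 5
h_74 = 2·5 + 5·0 = 10
h_75 = 2·10 + 5·5 = 1
h_76 = 2·1 + 5·10 = 8
h_77 = 2·8 + 5·1 = 10
h_78 = 2·10 + 5·8 = 5
h_79 = 2·5 + 5·10 = 5
h_80 = 2·5 + 5·5 = 2
h_81 = 2·2 + 5·5 = 7
h_82 = 2·7 + 5·2 = 2
h_83 = 2·2 + 5·7 = 6
h_84 = 2·6 + 5·2 = 0
h_85 = 2·0 + 5·6 = 8
h_86 = 2·8 + 5·0 = 5
h_87 = 2·5 + 5·8 = 6
h_88 = 2·6 + 5·5 = 4
h_89 = 2·4 + 5·6 = 5
h_90 = 2·5 + 5·4 = 8
h_91 = 2·8 + 5·5 = 8
h_92 = 2·8 + 5·8 = 1
h_93 = 2·1 + 5·8 = 9
h_94 = 2·9 + 5·1 = 1
h_95 = 2·1 + 5·9 = 3
h_96 = 2·3 + 5·1 = 0
h_97 = 2·0 + 5·3 = 4
h_98 = 2·4 + 5·0 = 8
h_99 = 2·8 + 5·4 = 3
h_100 = 2·3 + 5·8 = 2
h_101 = 2·2 + 5·3 = 8
h_102 = 2·8 + 5·2 = 4
h_103 = 2·4 + 5·8 = 4
h_104 = 2·4 + 5·4 = 6
h_105 = 2·6 + 5·4 = 10
h_106 = 2·10 + 5·6 = 6
h_107 = 2·6 + 5·10 = 7
h_108 = 2·7 + 5·6 = 0
h_109 = 2·0 + 5·7 = 2
h_110 = 2·2 + 5·0 = 4
h_111 = 2·4 + 5·2 = 7
h_112 = 2·7 + 5·4 = 1
h_113 = 2·1 + 5·7 = 4
h_114 = 2·4 + 5·1 = 2
h_115 = 2·2 + 5·4 = 2
h_116 = 2·2 + 5·2 = 3
h_117 = 2·3 + 5·2 = 5
h_118 = 2·5 + 5·3 = 3
h_119 = 2·3 + 5·5 = 9
h_120 = 2·9 + 5·3 = 0
h_121 = 2·0 + 5·9 = 1
(h_120, h_121) = (0, 1) = (h_0, h_1), so the sequence has period 120.
257 ≡ 17 (mod 120), hence h_257 = h_17 = 1.

1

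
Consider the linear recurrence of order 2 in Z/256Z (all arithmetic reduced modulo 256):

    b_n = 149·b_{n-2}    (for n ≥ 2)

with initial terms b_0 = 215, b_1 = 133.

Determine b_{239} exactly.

209

b_2 = 0·133 + 149·215 = 35
b_3 = 0·35 + 149·133 = 105
b_4 = 0·105 + 149·35 = 95
b_5 = 0·95 + 149·105 = 29
b_6 = 0·29 + 149·95 = 75
b_7 = 0·75 + 149·29 = 225
Continuing the recurrence:
  b_8 = 167;  b_9 = 245;  b_10 = 51;  b_11 = 153;  b_12 = 175;  b_13 = 13
  b_14 = 219;  b_15 = 145;  b_16 = 119;  b_17 = 101;  b_18 = 67;  b_19 = 201
  b_20 = 255;  b_21 = 253;  b_22 = 107;  b_23 = 65;  b_24 = 71;  b_25 = 213
  b_26 = 83;  b_27 = 249;  b_28 = 79;  b_29 = 237;  b_30 = 251;  b_31 = 241
  b_32 = 23;  b_33 = 69;  b_34 = 99;  b_35 = 41;  b_36 = 159;  b_37 = 221
  b_38 = 139;  b_39 = 161;  b_40 = 231;  b_41 = 181;  b_42 = 115;  b_43 = 89
  b_44 = 239;  b_45 = 205;  b_46 = 27;  b_47 = 81;  b_48 = 183;  b_49 = 37
  b_50 = 131;  b_51 = 137;  b_52 = 63;  b_53 = 189;  b_54 = 171;  b_55 = 1
  b_56 = 135;  b_57 = 149;  b_58 = 147;  b_59 = 185;  b_60 = 143;  b_61 = 173
  b_62 = 59;  b_63 = 177;  b_64 = 87;  b_65 = 5;  b_66 = 163;  b_67 = 233
  b_68 = 223;  b_69 = 157;  b_70 = 203;  b_71 = 97;  b_72 = 39;  b_73 = 117
  b_74 = 179;  b_75 = 25;  b_76 = 47;  b_77 = 141;  b_78 = 91;  b_79 = 17
  b_80 = 247;  b_81 = 229;  b_82 = 195;  b_83 = 73;  b_84 = 127;  b_85 = 125
  b_86 = 235;  b_87 = 193;  b_88 = 199;  b_89 = 85;  b_90 = 211;  b_91 = 121
  b_92 = 207;  b_93 = 109;  b_94 = 123;  b_95 = 113;  b_96 = 151;  b_97 = 197
  b_98 = 227;  b_99 = 169;  b_100 = 31;  b_101 = 93;  b_102 = 11;  b_103 = 33
  b_104 = 103;  b_105 = 53;  b_106 = 243;  b_107 = 217;  b_108 = 111;  b_109 = 77
  b_110 = 155;  b_111 = 209;  b_112 = 55;  b_113 = 165;  b_114 = 3;  b_115 = 9
  b_116 = 191;  b_117 = 61;  b_118 = 43;  b_119 = 129;  b_120 = 7;  b_121 = 21
  b_122 = 19;  b_123 = 57;  b_124 = 15;  b_125 = 45;  b_126 = 187;  b_127 = 49
  b_128 = 215;  b_129 = 133;  b_130 = 35;  b_131 = 105;  b_132 = 95;  b_133 = 29
  b_134 = 75;  b_135 = 225;  b_136 = 167;  b_137 = 245;  b_138 = 51;  b_139 = 153
  b_140 = 175;  b_141 = 13;  b_142 = 219;  b_143 = 145;  b_144 = 119;  b_145 = 101
  b_146 = 67;  b_147 = 201;  b_148 = 255;  b_149 = 253;  b_150 = 107;  b_151 = 65
  b_152 = 71;  b_153 = 213;  b_154 = 83;  b_155 = 249;  b_156 = 79;  b_157 = 237
  b_158 = 251;  b_159 = 241;  b_160 = 23;  b_161 = 69;  b_162 = 99;  b_163 = 41
  b_164 = 159;  b_165 = 221;  b_166 = 139;  b_167 = 161;  b_168 = 231;  b_169 = 181
  b_170 = 115;  b_171 = 89;  b_172 = 239;  b_173 = 205;  b_174 = 27;  b_175 = 81
  b_176 = 183;  b_177 = 37;  b_178 = 131;  b_179 = 137;  b_180 = 63;  b_181 = 189
  b_182 = 171;  b_183 = 1;  b_184 = 135;  b_185 = 149;  b_186 = 147;  b_187 = 185
  b_188 = 143;  b_189 = 173;  b_190 = 59;  b_191 = 177;  b_192 = 87;  b_193 = 5
  b_194 = 163;  b_195 = 233;  b_196 = 223;  b_197 = 157;  b_198 = 203;  b_199 = 97
  b_200 = 39;  b_201 = 117;  b_202 = 179;  b_203 = 25;  b_204 = 47;  b_205 = 141
  b_206 = 91;  b_207 = 17;  b_208 = 247;  b_209 = 229;  b_210 = 195;  b_211 = 73
  b_212 = 127;  b_213 = 125;  b_214 = 235;  b_215 = 193;  b_216 = 199;  b_217 = 85
  b_218 = 211;  b_219 = 121;  b_220 = 207;  b_221 = 109;  b_222 = 123;  b_223 = 113
  b_224 = 151;  b_225 = 197;  b_226 = 227;  b_227 = 169;  b_228 = 31;  b_229 = 93
  b_230 = 11;  b_231 = 33;  b_232 = 103;  b_233 = 53;  b_234 = 243;  b_235 = 217
  b_236 = 111;  b_237 = 77
b_238 = 0·77 + 149·111 = 155
b_239 = 0·155 + 149·77 = 209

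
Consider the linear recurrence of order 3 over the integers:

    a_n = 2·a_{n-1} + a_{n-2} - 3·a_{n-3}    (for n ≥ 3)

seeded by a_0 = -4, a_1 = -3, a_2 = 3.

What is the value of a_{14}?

2796

a_3 = 2·3 + 1·-3 + -3·-4 = 15
a_4 = 2·15 + 1·3 + -3·-3 = 42
a_5 = 2·42 + 1·15 + -3·3 = 90
a_6 = 2·90 + 1·42 + -3·15 = 177
a_7 = 2·177 + 1·90 + -3·42 = 318
a_8 = 2·318 + 1·177 + -3·90 = 543
a_9 = 2·543 + 1·318 + -3·177 = 873
a_10 = 2·873 + 1·543 + -3·318 = 1335
a_11 = 2·1335 + 1·873 + -3·543 = 1914
a_12 = 2·1914 + 1·1335 + -3·873 = 2544
a_13 = 2·2544 + 1·1914 + -3·1335 = 2997
a_14 = 2·2997 + 1·2544 + -3·1914 = 2796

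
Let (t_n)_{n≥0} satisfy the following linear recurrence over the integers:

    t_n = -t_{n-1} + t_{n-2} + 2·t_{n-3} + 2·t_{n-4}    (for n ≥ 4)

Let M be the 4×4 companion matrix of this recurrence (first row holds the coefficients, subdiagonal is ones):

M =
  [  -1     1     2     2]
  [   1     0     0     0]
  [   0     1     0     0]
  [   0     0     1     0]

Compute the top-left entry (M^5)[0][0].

-2

(M^5)[0][0] is the top entry after applying M 5 times to the unit state (1, 0, 0, 0). Equivalently it is h_{8} for the auxiliary sequence (h_n) obeying the same recurrence with h_3 = 1 and h_i = 0 for 0 ≤ i < 3:
h_4 = -1·1 + 1·0 + 2·0 + 2·0 = -1
h_5 = -1·-1 + 1·1 + 2·0 + 2·0 = 2
h_6 = -1·2 + 1·-1 + 2·1 + 2·0 = -1
h_7 = -1·-1 + 1·2 + 2·-1 + 2·1 = 3
h_8 = -1·3 + 1·-1 + 2·2 + 2·-1 = -2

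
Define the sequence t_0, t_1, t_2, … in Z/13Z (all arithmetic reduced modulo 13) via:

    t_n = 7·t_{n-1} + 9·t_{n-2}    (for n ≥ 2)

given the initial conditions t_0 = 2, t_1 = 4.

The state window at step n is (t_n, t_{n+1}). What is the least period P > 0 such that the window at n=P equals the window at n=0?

84

n=0: window = (2, 4)
n=1: window = (4, 7)
n=2: window = (7, 7)
n=3: window = (7, 8)
n=4: window = (8, 2)
n=5: window = (2, 8)
n=6: window = (8, 9)
n=7: window = (9, 5)
n=8: window = (5, 12)
n=9: window = (12, 12)
n=10: window = (12, 10)
n=11: window = (10, 9)
n=12: window = (9, 10)
n=13: window = (10, 8)
n=14: window = (8, 3)
n=15: window = (3, 2)
n=16: window = (2, 2)
n=17: window = (2, 6)
n=18: window = (6, 8)
n=19: window = (8, 6)
n=20: window = (6, 10)
n=21: window = (10, 7)
n=22: window = (7, 9)
n=23: window = (9, 9)
n=24: window = (9, 1)
n=25: window = (1, 10)
n=26: window = (10, 1)
n=27: window = (1, 6)
n=28: window = (6, 12)
n=29: window = (12, 8)
n=30: window = (8, 8)
n=31: window = (8, 11)
n=32: window = (11, 6)
n=33: window = (6, 11)
n=34: window = (11, 1)
n=35: window = (1, 2)
n=36: window = (2, 10)
n=37: window = (10, 10)
n=38: window = (10, 4)
n=39: window = (4, 1)
n=40: window = (1, 4)
…
n=82: window = (12, 9)
n=83: window = (9, 2)
n=84: window = (2, 4)
window at n=84 equals window at n=0 → period = 84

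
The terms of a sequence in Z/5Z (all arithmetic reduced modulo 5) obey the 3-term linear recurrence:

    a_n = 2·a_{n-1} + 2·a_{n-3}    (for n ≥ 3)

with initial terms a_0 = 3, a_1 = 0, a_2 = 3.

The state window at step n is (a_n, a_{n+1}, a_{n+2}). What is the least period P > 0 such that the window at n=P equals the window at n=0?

n=0: window = (3, 0, 3)
n=1: window = (0, 3, 2)
n=2: window = (3, 2, 4)
n=3: window = (2, 4, 4)
n=4: window = (4, 4, 2)
n=5: window = (4, 2, 2)
n=6: window = (2, 2, 2)
n=7: window = (2, 2, 3)
n=8: window = (2, 3, 0)
n=9: window = (3, 0, 4)
n=10: window = (0, 4, 4)
n=11: window = (4, 4, 3)
n=12: window = (4, 3, 4)
n=13: window = (3, 4, 1)
n=14: window = (4, 1, 3)
n=15: window = (1, 3, 4)
n=16: window = (3, 4, 0)
n=17: window = (4, 0, 1)
n=18: window = (0, 1, 0)
n=19: window = (1, 0, 0)
n=20: window = (0, 0, 2)
n=21: window = (0, 2, 4)
n=22: window = (2, 4, 3)
n=23: window = (4, 3, 0)
n=24: window = (3, 0, 3)
window at n=24 equals window at n=0 → period = 24

24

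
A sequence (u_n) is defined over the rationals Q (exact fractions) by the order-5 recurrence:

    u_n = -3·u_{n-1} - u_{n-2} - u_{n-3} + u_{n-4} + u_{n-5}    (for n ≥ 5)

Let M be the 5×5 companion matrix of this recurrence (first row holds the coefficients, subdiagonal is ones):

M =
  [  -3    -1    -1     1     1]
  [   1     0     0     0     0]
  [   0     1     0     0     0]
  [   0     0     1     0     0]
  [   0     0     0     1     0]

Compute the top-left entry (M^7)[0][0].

(M^7)[0][0] is the top entry after applying M 7 times to the unit state (1, 0, 0, 0, 0). Equivalently it is h_{11} for the auxiliary sequence (h_n) obeying the same recurrence with h_4 = 1 and h_i = 0 for 0 ≤ i < 4:
h_5 = -3·1 + -1·0 + -1·0 + 1·0 + 1·0 = -3
h_6 = -3·-3 + -1·1 + -1·0 + 1·0 + 1·0 = 8
h_7 = -3·8 + -1·-3 + -1·1 + 1·0 + 1·0 = -22
h_8 = -3·-22 + -1·8 + -1·-3 + 1·1 + 1·0 = 62
h_9 = -3·62 + -1·-22 + -1·8 + 1·-3 + 1·1 = -174
h_10 = -3·-174 + -1·62 + -1·-22 + 1·8 + 1·-3 = 487
h_11 = -3·487 + -1·-174 + -1·62 + 1·-22 + 1·8 = -1363

-1363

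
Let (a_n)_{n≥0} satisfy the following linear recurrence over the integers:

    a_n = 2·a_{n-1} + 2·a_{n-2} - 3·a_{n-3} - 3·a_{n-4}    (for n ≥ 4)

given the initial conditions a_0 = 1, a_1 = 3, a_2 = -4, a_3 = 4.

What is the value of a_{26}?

a_4 = 2·4 + 2·-4 + -3·3 + -3·1 = -12
a_5 = 2·-12 + 2·4 + -3·-4 + -3·3 = -13
a_6 = 2·-13 + 2·-12 + -3·4 + -3·-4 = -50
a_7 = 2·-50 + 2·-13 + -3·-12 + -3·4 = -102
a_8 = 2·-102 + 2·-50 + -3·-13 + -3·-12 = -229
a_9 = 2·-229 + 2·-102 + -3·-50 + -3·-13 = -473
a_10 = 2·-473 + 2·-229 + -3·-102 + -3·-50 = -948
a_11 = 2·-948 + 2·-473 + -3·-229 + -3·-102 = -1849
a_12 = 2·-1849 + 2·-948 + -3·-473 + -3·-229 = -3488
a_13 = 2·-3488 + 2·-1849 + -3·-948 + -3·-473 = -6411
a_14 = 2·-6411 + 2·-3488 + -3·-1849 + -3·-948 = -11407
a_15 = 2·-11407 + 2·-6411 + -3·-3488 + -3·-1849 = -19625
a_16 = 2·-19625 + 2·-11407 + -3·-6411 + -3·-3488 = -32367
a_17 = 2·-32367 + 2·-19625 + -3·-11407 + -3·-6411 = -50530
a_18 = 2·-50530 + 2·-32367 + -3·-19625 + -3·-11407 = -72698
a_19 = 2·-72698 + 2·-50530 + -3·-32367 + -3·-19625 = -90480
a_20 = 2·-90480 + 2·-72698 + -3·-50530 + -3·-32367 = -77665
a_21 = 2·-77665 + 2·-90480 + -3·-72698 + -3·-50530 = 33394
a_22 = 2·33394 + 2·-77665 + -3·-90480 + -3·-72698 = 400992
a_23 = 2·400992 + 2·33394 + -3·-77665 + -3·-90480 = 1373207
a_24 = 2·1373207 + 2·400992 + -3·33394 + -3·-77665 = 3681211
a_25 = 2·3681211 + 2·1373207 + -3·400992 + -3·33394 = 8805678
a_26 = 2·8805678 + 2·3681211 + -3·1373207 + -3·400992 = 19651181

19651181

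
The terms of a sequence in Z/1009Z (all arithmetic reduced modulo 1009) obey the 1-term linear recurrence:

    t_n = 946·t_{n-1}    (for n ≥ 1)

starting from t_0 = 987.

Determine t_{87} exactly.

642

t_1 = 946·987 = 377
t_2 = 946·377 = 465
t_3 = 946·465 = 975
t_4 = 946·975 = 124
t_5 = 946·124 = 260
t_6 = 946·260 = 773
t_7 = 946·773 = 742
t_8 = 946·742 = 677
t_9 = 946·677 = 736
t_10 = 946·736 = 46
t_11 = 946·46 = 129
t_12 = 946·129 = 954
t_13 = 946·954 = 438
t_14 = 946·438 = 658
t_15 = 946·658 = 924
t_16 = 946·924 = 310
t_17 = 946·310 = 650
t_18 = 946·650 = 419
t_19 = 946·419 = 846
t_20 = 946·846 = 179
t_21 = 946·179 = 831
t_22 = 946·831 = 115
t_23 = 946·115 = 827
t_24 = 946·827 = 367
t_25 = 946·367 = 86
t_26 = 946·86 = 636
t_27 = 946·636 = 292
t_28 = 946·292 = 775
t_29 = 946·775 = 616
t_30 = 946·616 = 543
t_31 = 946·543 = 97
t_32 = 946·97 = 952
t_33 = 946·952 = 564
t_34 = 946·564 = 792
t_35 = 946·792 = 554
t_36 = 946·554 = 413
t_37 = 946·413 = 215
t_38 = 946·215 = 581
t_39 = 946·581 = 730
t_40 = 946·730 = 424
t_41 = 946·424 = 531
t_42 = 946·531 = 853
t_43 = 946·853 = 747
t_44 = 946·747 = 362
t_45 = 946·362 = 401
t_46 = 946·401 = 971
t_47 = 946·971 = 376
t_48 = 946·376 = 528
t_49 = 946·528 = 33
t_50 = 946·33 = 948
t_51 = 946·948 = 816
t_52 = 946·816 = 51
t_53 = 946·51 = 823
t_54 = 946·823 = 619
t_55 = 946·619 = 354
t_56 = 946·354 = 905
t_57 = 946·905 = 498
t_58 = 946·498 = 914
t_59 = 946·914 = 940
t_60 = 946·940 = 311
t_61 = 946·311 = 587
t_62 = 946·587 = 352
t_63 = 946·352 = 22
t_64 = 946·22 = 632
t_65 = 946·632 = 544
t_66 = 946·544 = 34
t_67 = 946·34 = 885
t_68 = 946·885 = 749
t_69 = 946·749 = 236
t_70 = 946·236 = 267
t_71 = 946·267 = 332
t_72 = 946·332 = 273
t_73 = 946·273 = 963
t_74 = 946·963 = 880
t_75 = 946·880 = 55
t_76 = 946·55 = 571
t_77 = 946·571 = 351
t_78 = 946·351 = 85
t_79 = 946·85 = 699
t_80 = 946·699 = 359
t_81 = 946·359 = 590
t_82 = 946·590 = 163
t_83 = 946·163 = 830
t_84 = 946·830 = 178
t_85 = 946·178 = 894
t_86 = 946·894 = 182
t_87 = 946·182 = 642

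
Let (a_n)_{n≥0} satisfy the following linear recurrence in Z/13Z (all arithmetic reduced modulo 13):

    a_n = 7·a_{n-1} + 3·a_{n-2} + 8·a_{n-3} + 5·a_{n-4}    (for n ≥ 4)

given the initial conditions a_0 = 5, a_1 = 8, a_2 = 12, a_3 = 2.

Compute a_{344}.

a_4 = 7·2 + 3·12 + 8·8 + 5·5 = 9
a_5 = 7·9 + 3·2 + 8·12 + 5·8 = 10
a_6 = 7·10 + 3·9 + 8·2 + 5·12 = 4
a_7 = 7·4 + 3·10 + 8·9 + 5·2 = 10
a_8 = 7·10 + 3·4 + 8·10 + 5·9 = 12
a_9 = 7·12 + 3·10 + 8·4 + 5·10 = 1
Continuing the recurrence:
  a_10 = 0;  a_11 = 6;  a_12 = 6;  a_13 = 0;  a_14 = 1;  a_15 = 7
  a_16 = 4;  a_17 = 5;  a_18 = 4;  a_19 = 6;  a_20 = 10;  a_21 = 2
  a_22 = 8;  a_23 = 3;  a_24 = 7;  a_25 = 2;  a_26 = 8;  a_27 = 3
  a_28 = 5;  a_29 = 1;  a_30 = 8;  a_31 = 10;  a_32 = 10;  a_33 = 0
  a_34 = 7;  a_35 = 10;  a_36 = 11;  a_37 = 7;  a_38 = 2;  a_39 = 4
  a_40 = 2;  a_41 = 12;  a_42 = 2;  a_43 = 8;  a_44 = 12;  a_45 = 2
  a_46 = 7;  a_47 = 9;  a_48 = 4;  a_49 = 4;  a_50 = 4;  a_51 = 0
  a_52 = 12;  a_53 = 6;  a_54 = 7;  a_55 = 7;  a_56 = 9;  a_57 = 1
  a_58 = 8;  a_59 = 10;  a_60 = 4;  a_61 = 10;  a_62 = 7;  a_63 = 5
  a_64 = 0;  a_65 = 4;  a_66 = 12;  a_67 = 4;  a_68 = 5;  a_69 = 7
  a_70 = 0;  a_71 = 3;  a_72 = 11;  a_73 = 4;  a_74 = 7;  a_75 = 8
  a_76 = 8;  a_77 = 0;  a_78 = 6;  a_79 = 3;  a_80 = 1;  a_81 = 12
  a_82 = 11;  a_83 = 6;  a_84 = 7;  a_85 = 7;  a_86 = 4;  a_87 = 5
  a_88 = 8;  a_89 = 8;  a_90 = 10;  a_91 = 1;  a_92 = 11;  a_93 = 5
  a_94 = 9;  a_95 = 2;  a_96 = 6;  a_97 = 2;  a_98 = 2;  a_99 = 0
  a_100 = 0;  a_101 = 0;  a_102 = 10;  a_103 = 5;  a_104 = 0;  a_105 = 4
  a_106 = 1;  a_107 = 5;  a_108 = 5;  a_109 = 0;  a_110 = 8;  a_111 = 4
  a_112 = 12;  a_113 = 4;  a_114 = 6;  a_115 = 1;  a_116 = 0;  a_117 = 6
  a_118 = 2;  a_119 = 11;  a_120 = 1;  a_121 = 8;  a_122 = 1;  a_123 = 3
  a_124 = 2;  a_125 = 6;  a_126 = 12;  a_127 = 3;  a_128 = 11;  a_129 = 4
  a_130 = 2;  a_131 = 12;  a_132 = 8;  a_133 = 11;  a_134 = 12;  a_135 = 7
  a_136 = 5;  a_137 = 12;  a_138 = 7;  a_139 = 4;  a_140 = 1;  a_141 = 5
  a_142 = 1;  a_143 = 11;  a_144 = 8;  a_145 = 5;  a_146 = 9;  a_147 = 2
  a_148 = 4;  a_149 = 1;  a_150 = 2;  a_151 = 7;  a_152 = 5;  a_153 = 12
  a_154 = 9;  a_155 = 5;  a_156 = 1;  a_157 = 11;  a_158 = 9;  a_159 = 12
  a_160 = 9;  a_161 = 5;  a_162 = 8;  a_163 = 8;  a_164 = 9;  a_165 = 7
  a_166 = 11;  a_167 = 2;  a_168 = 5;  a_169 = 8;  a_170 = 12;  a_171 = 2
  a_172 = 9;  a_173 = 10;  a_174 = 4;  a_175 = 10;  a_176 = 12;  a_177 = 1
  a_178 = 0;  a_179 = 6;  a_180 = 6;  a_181 = 0;  a_182 = 1;  a_183 = 7
  a_184 = 4;  a_185 = 5;  a_186 = 4;  a_187 = 6;  a_188 = 10;  a_189 = 2
  a_190 = 8;  a_191 = 3;  a_192 = 7;  a_193 = 2;  a_194 = 8;  a_195 = 3
  a_196 = 5;  a_197 = 1;  a_198 = 8;  a_199 = 10;  a_200 = 10;  a_201 = 0
  a_202 = 7;  a_203 = 10;  a_204 = 11;  a_205 = 7;  a_206 = 2;  a_207 = 4
  a_208 = 2;  a_209 = 12;  a_210 = 2;  a_211 = 8;  a_212 = 12;  a_213 = 2
  a_214 = 7;  a_215 = 9;  a_216 = 4;  a_217 = 4;  a_218 = 4;  a_219 = 0
  a_220 = 12;  a_221 = 6;  a_222 = 7;  a_223 = 7;  a_224 = 9;  a_225 = 1
  a_226 = 8;  a_227 = 10;  a_228 = 4;  a_229 = 10;  a_230 = 7;  a_231 = 5
  a_232 = 0;  a_233 = 4;  a_234 = 12;  a_235 = 4;  a_236 = 5;  a_237 = 7
  a_238 = 0;  a_239 = 3;  a_240 = 11;  a_241 = 4;  a_242 = 7;  a_243 = 8
  a_244 = 8;  a_245 = 0;  a_246 = 6;  a_247 = 3;  a_248 = 1;  a_249 = 12
  a_250 = 11;  a_251 = 6;  a_252 = 7;  a_253 = 7;  a_254 = 4;  a_255 = 5
  a_256 = 8;  a_257 = 8;  a_258 = 10;  a_259 = 1;  a_260 = 11;  a_261 = 5
  a_262 = 9;  a_263 = 2;  a_264 = 6;  a_265 = 2;  a_266 = 2;  a_267 = 0
  a_268 = 0;  a_269 = 0;  a_270 = 10;  a_271 = 5;  a_272 = 0;  a_273 = 4
  a_274 = 1;  a_275 = 5;  a_276 = 5;  a_277 = 0;  a_278 = 8;  a_279 = 4
  a_280 = 12;  a_281 = 4;  a_282 = 6;  a_283 = 1;  a_284 = 0;  a_285 = 6
  a_286 = 2;  a_287 = 11;  a_288 = 1;  a_289 = 8;  a_290 = 1;  a_291 = 3
  a_292 = 2;  a_293 = 6;  a_294 = 12;  a_295 = 3;  a_296 = 11;  a_297 = 4
  a_298 = 2;  a_299 = 12;  a_300 = 8;  a_301 = 11;  a_302 = 12;  a_303 = 7
  a_304 = 5;  a_305 = 12;  a_306 = 7;  a_307 = 4;  a_308 = 1;  a_309 = 5
  a_310 = 1;  a_311 = 11;  a_312 = 8;  a_313 = 5;  a_314 = 9;  a_315 = 2
  a_316 = 4;  a_317 = 1;  a_318 = 2;  a_319 = 7;  a_320 = 5;  a_321 = 12
  a_322 = 9;  a_323 = 5;  a_324 = 1;  a_325 = 11;  a_326 = 9;  a_327 = 12
  a_328 = 9;  a_329 = 5;  a_330 = 8;  a_331 = 8;  a_332 = 9;  a_333 = 7
  a_334 = 11;  a_335 = 2;  a_336 = 5;  a_337 = 8;  a_338 = 12;  a_339 = 2
  a_340 = 9;  a_341 = 10;  a_342 = 4
a_343 = 7·4 + 3·10 + 8·9 + 5·2 = 10
a_344 = 7·10 + 3·4 + 8·10 + 5·9 = 12

12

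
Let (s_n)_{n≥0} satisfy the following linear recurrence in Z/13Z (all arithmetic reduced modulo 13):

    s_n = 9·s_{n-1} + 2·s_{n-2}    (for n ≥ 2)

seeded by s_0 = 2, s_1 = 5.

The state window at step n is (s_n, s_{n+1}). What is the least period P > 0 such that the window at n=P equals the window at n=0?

168

n=0: window = (2, 5)
n=1: window = (5, 10)
n=2: window = (10, 9)
n=3: window = (9, 10)
n=4: window = (10, 4)
n=5: window = (4, 4)
n=6: window = (4, 5)
n=7: window = (5, 1)
n=8: window = (1, 6)
n=9: window = (6, 4)
n=10: window = (4, 9)
n=11: window = (9, 11)
n=12: window = (11, 0)
n=13: window = (0, 9)
n=14: window = (9, 3)
n=15: window = (3, 6)
n=16: window = (6, 8)
n=17: window = (8, 6)
n=18: window = (6, 5)
n=19: window = (5, 5)
n=20: window = (5, 3)
n=21: window = (3, 11)
n=22: window = (11, 1)
n=23: window = (1, 5)
n=24: window = (5, 8)
n=25: window = (8, 4)
n=26: window = (4, 0)
n=27: window = (0, 8)
n=28: window = (8, 7)
n=29: window = (7, 1)
n=30: window = (1, 10)
n=31: window = (10, 1)
n=32: window = (1, 3)
n=33: window = (3, 3)
n=34: window = (3, 7)
n=35: window = (7, 4)
n=36: window = (4, 11)
n=37: window = (11, 3)
n=38: window = (3, 10)
n=39: window = (10, 5)
n=40: window = (5, 0)
…
n=166: window = (1, 0)
n=167: window = (0, 2)
n=168: window = (2, 5)
window at n=168 equals window at n=0 → period = 168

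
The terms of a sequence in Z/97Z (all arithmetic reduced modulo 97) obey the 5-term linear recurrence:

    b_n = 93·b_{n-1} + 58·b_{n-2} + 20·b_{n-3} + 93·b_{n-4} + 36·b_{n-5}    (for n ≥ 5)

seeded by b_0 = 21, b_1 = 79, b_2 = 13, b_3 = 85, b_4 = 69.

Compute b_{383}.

8

b_5 = 93·69 + 58·85 + 20·13 + 93·79 + 36·21 = 19
b_6 = 93·19 + 58·69 + 20·85 + 93·13 + 36·79 = 76
b_7 = 93·76 + 58·19 + 20·69 + 93·85 + 36·13 = 75
b_8 = 93·75 + 58·76 + 20·19 + 93·69 + 36·85 = 94
b_9 = 93·94 + 58·75 + 20·76 + 93·19 + 36·69 = 45
b_10 = 93·45 + 58·94 + 20·75 + 93·76 + 36·19 = 71
Continuing the recurrence:
  b_11 = 46;  b_12 = 77;  b_13 = 0;  b_14 = 29;  b_15 = 13;  b_16 = 68
  b_17 = 51;  b_18 = 4;  b_19 = 56;  b_20 = 60;  b_21 = 94;  b_22 = 30
  b_23 = 50;  b_24 = 55;  b_25 = 20;  b_26 = 2;  b_27 = 28;  b_28 = 44
  b_29 = 90;  b_30 = 69;  b_31 = 61;  b_32 = 85;  b_33 = 79;  b_34 = 68
  b_35 = 5;  b_36 = 85;  b_37 = 77;  b_38 = 19;  b_39 = 79;  b_40 = 32
  b_41 = 20;  b_42 = 38;  b_43 = 76;  b_44 = 69;  b_45 = 47;  b_46 = 82
  b_47 = 89;  b_48 = 40;  b_49 = 14;  b_50 = 73;  b_51 = 36;  b_52 = 42
  b_53 = 11;  b_54 = 26;  b_55 = 75;  b_56 = 34;  b_57 = 91;  b_58 = 5
  b_59 = 75;  b_60 = 9;  b_61 = 36;  b_62 = 90;  b_63 = 42;  b_64 = 94
  b_65 = 63;  b_66 = 89;  b_67 = 5;  b_68 = 69;  b_69 = 76;  b_70 = 84
  b_71 = 3;  b_72 = 76;  b_73 = 44;  b_74 = 96;  b_75 = 7;  b_76 = 16
  b_77 = 69;  b_78 = 52;  b_79 = 73;  b_80 = 24;  b_81 = 46;  b_82 = 94
  b_83 = 84;  b_84 = 32;  b_85 = 29;  b_86 = 44;  b_87 = 53;  b_88 = 93
  b_89 = 59;  b_90 = 5;  b_91 = 38;  b_92 = 41;  b_93 = 14;  b_94 = 45
  b_95 = 25;  b_96 = 17;  b_97 = 16;  b_98 = 0;  b_99 = 72;  b_100 = 88
  b_101 = 7;  b_102 = 11;  b_103 = 88;  b_104 = 47;  b_105 = 31;  b_106 = 11
  b_107 = 22;  b_108 = 76;  b_109 = 44;  b_110 = 21;  b_111 = 28;  b_112 = 49
  b_113 = 43;  b_114 = 74;  b_115 = 39;  b_116 = 85;  b_117 = 47;  b_118 = 81
  b_119 = 14;  b_120 = 50;  b_121 = 60;  b_122 = 40;  b_123 = 2;  b_124 = 33
  b_125 = 16;  b_126 = 10;  b_127 = 70;  b_128 = 75;  b_129 = 40;  b_130 = 15
  b_131 = 57;  b_132 = 73;  b_133 = 34;  b_134 = 22;  b_135 = 67;  b_136 = 53
  b_137 = 10;  b_138 = 78;  b_139 = 9;  b_140 = 1;  b_141 = 66;  b_142 = 22
  b_143 = 33;  b_144 = 68;  b_145 = 11;  b_146 = 58;  b_147 = 1;  b_148 = 34
  b_149 = 91;  b_150 = 46;  b_151 = 1;  b_152 = 19;  b_153 = 16;  b_154 = 76
  b_155 = 37;  b_156 = 78;  b_157 = 94;  b_158 = 19;  b_159 = 18;  b_160 = 50
  b_161 = 67;  b_162 = 92;  b_163 = 86;  b_164 = 87;  b_165 = 58;  b_166 = 42
  b_167 = 47;  b_168 = 45;  b_169 = 78;  b_170 = 17;  b_171 = 84;  b_172 = 36
  b_173 = 71;  b_174 = 16;  b_175 = 6;  b_176 = 63;  b_177 = 70;  b_178 = 69
  b_179 = 67;  b_180 = 54;  b_181 = 54;  b_182 = 1;  b_183 = 22;  b_184 = 45
  b_185 = 31;  b_186 = 16;  b_187 = 60;  b_188 = 77;  b_189 = 41;  b_190 = 55
  b_191 = 57;  b_192 = 8;  b_193 = 95;  b_194 = 55;  b_195 = 24;  b_196 = 30
  b_197 = 49;  b_198 = 83;  b_199 = 47;  b_200 = 45;  b_201 = 46;  b_202 = 45
  b_203 = 77;  b_204 = 78;  b_205 = 88;  b_206 = 10;  b_207 = 79;  b_208 = 22
  b_209 = 69;  b_210 = 82;  b_211 = 84;  b_212 = 20;  b_213 = 61;  b_214 = 96
  b_215 = 59;  b_216 = 87;  b_217 = 38;  b_218 = 29;  b_219 = 64;  b_220 = 82
  b_221 = 57;  b_222 = 76;  b_223 = 95;  b_224 = 63;  b_225 = 93;  b_226 = 43
  b_227 = 11;  b_228 = 9;  b_229 = 60;  b_230 = 89;  b_231 = 55;  b_232 = 3
  b_233 = 95;  b_234 = 79;  b_235 = 90;  b_236 = 39;  b_237 = 67;  b_238 = 11
  b_239 = 25;  b_240 = 15;  b_241 = 30;  b_242 = 29;  b_243 = 86;  b_244 = 62
  b_245 = 17;  b_246 = 4;  b_247 = 0;  b_248 = 25;  b_249 = 10;  b_250 = 66
  b_251 = 87;  b_252 = 88;  b_253 = 84;  b_254 = 8;  b_255 = 92;  b_256 = 94
  b_257 = 95;  b_258 = 10;  b_259 = 92;  b_260 = 4;  b_261 = 85;  b_262 = 68
  b_263 = 74;  b_264 = 11;  b_265 = 77;  b_266 = 39;  b_267 = 86;  b_268 = 64
  b_269 = 71;  b_270 = 4;  b_271 = 40;  b_272 = 64;  b_273 = 90;  b_274 = 96
  b_275 = 86;  b_276 = 60;  b_277 = 76;  b_278 = 89;  b_279 = 22;  b_280 = 41
  b_281 = 92;  b_282 = 77;  b_283 = 40;  b_284 = 81;  b_285 = 85;  b_286 = 14
  b_287 = 85;  b_288 = 87;  b_289 = 66;  b_290 = 77;  b_291 = 89;  b_292 = 91
  b_293 = 88;  b_294 = 44;  b_295 = 46;  b_296 = 81;  b_297 = 37;  b_298 = 23
  b_299 = 30;  b_300 = 85;  b_301 = 69;  b_302 = 92;  b_303 = 28;  b_304 = 69
  b_305 = 55;  b_306 = 56;  b_307 = 77;  b_308 = 19;  b_309 = 14;  b_310 = 74
  b_311 = 82;  b_312 = 53;  b_313 = 56;  b_314 = 42;  b_315 = 74;  b_316 = 83
  b_317 = 82;  b_318 = 54;  b_319 = 44;  b_320 = 41;  b_321 = 17;  b_322 = 9
  b_323 = 46;  b_324 = 61;  b_325 = 35;  b_326 = 44;  b_327 = 13;  b_328 = 53
  b_329 = 83;  b_330 = 12;  b_331 = 83;  b_332 = 49;  b_333 = 32;  b_334 = 39
  b_335 = 64;  b_336 = 6;  b_337 = 90;  b_338 = 33;  b_339 = 51;  b_340 = 67
  b_341 = 5;  b_342 = 40;  b_343 = 29;  b_344 = 89;  b_345 = 56;  b_346 = 9
  b_347 = 11;  b_348 = 55;  b_349 = 86;  b_350 = 2;  b_351 = 55;  b_352 = 46
  b_353 = 26;  b_354 = 59;  b_355 = 7;  b_356 = 84;  b_357 = 86;  b_358 = 33
  b_359 = 96;  b_360 = 62;  b_361 = 27;  b_362 = 30;  b_363 = 95;  b_364 = 64
  b_365 = 24;  b_366 = 63;  b_367 = 16;  b_368 = 56;  b_369 = 1;  b_370 = 5
  b_371 = 64;  b_372 = 18;  b_373 = 29;  b_374 = 90;  b_375 = 54;  b_376 = 56
  b_377 = 2;  b_378 = 57;  b_379 = 55;  b_380 = 93;  b_381 = 49
b_382 = 93·49 + 58·93 + 20·55 + 93·57 + 36·2 = 31
b_383 = 93·31 + 58·49 + 20·93 + 93·55 + 36·57 = 8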